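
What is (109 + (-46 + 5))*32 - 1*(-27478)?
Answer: 29654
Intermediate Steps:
(109 + (-46 + 5))*32 - 1*(-27478) = (109 - 41)*32 + 27478 = 68*32 + 27478 = 2176 + 27478 = 29654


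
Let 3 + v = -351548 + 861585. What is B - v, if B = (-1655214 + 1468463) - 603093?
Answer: -1299878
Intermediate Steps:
v = 510034 (v = -3 + (-351548 + 861585) = -3 + 510037 = 510034)
B = -789844 (B = -186751 - 603093 = -789844)
B - v = -789844 - 1*510034 = -789844 - 510034 = -1299878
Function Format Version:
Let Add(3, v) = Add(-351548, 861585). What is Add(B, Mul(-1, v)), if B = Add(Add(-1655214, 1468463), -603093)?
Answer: -1299878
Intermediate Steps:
v = 510034 (v = Add(-3, Add(-351548, 861585)) = Add(-3, 510037) = 510034)
B = -789844 (B = Add(-186751, -603093) = -789844)
Add(B, Mul(-1, v)) = Add(-789844, Mul(-1, 510034)) = Add(-789844, -510034) = -1299878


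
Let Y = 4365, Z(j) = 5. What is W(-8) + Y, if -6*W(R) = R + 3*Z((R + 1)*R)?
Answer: 26183/6 ≈ 4363.8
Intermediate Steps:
W(R) = -5/2 - R/6 (W(R) = -(R + 3*5)/6 = -(R + 15)/6 = -(15 + R)/6 = -5/2 - R/6)
W(-8) + Y = (-5/2 - 1/6*(-8)) + 4365 = (-5/2 + 4/3) + 4365 = -7/6 + 4365 = 26183/6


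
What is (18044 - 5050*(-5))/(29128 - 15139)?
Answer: 43294/13989 ≈ 3.0949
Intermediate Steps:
(18044 - 5050*(-5))/(29128 - 15139) = (18044 + 25250)/13989 = 43294*(1/13989) = 43294/13989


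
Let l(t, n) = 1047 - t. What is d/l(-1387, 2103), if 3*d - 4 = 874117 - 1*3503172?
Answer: -2629051/7302 ≈ -360.05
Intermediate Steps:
d = -2629051/3 (d = 4/3 + (874117 - 1*3503172)/3 = 4/3 + (874117 - 3503172)/3 = 4/3 + (⅓)*(-2629055) = 4/3 - 2629055/3 = -2629051/3 ≈ -8.7635e+5)
d/l(-1387, 2103) = -2629051/(3*(1047 - 1*(-1387))) = -2629051/(3*(1047 + 1387)) = -2629051/3/2434 = -2629051/3*1/2434 = -2629051/7302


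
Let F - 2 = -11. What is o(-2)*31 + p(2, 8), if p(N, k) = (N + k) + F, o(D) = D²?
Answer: 125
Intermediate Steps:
F = -9 (F = 2 - 11 = -9)
p(N, k) = -9 + N + k (p(N, k) = (N + k) - 9 = -9 + N + k)
o(-2)*31 + p(2, 8) = (-2)²*31 + (-9 + 2 + 8) = 4*31 + 1 = 124 + 1 = 125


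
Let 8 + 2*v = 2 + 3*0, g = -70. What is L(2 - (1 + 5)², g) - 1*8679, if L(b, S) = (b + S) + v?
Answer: -8786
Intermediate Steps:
v = -3 (v = -4 + (2 + 3*0)/2 = -4 + (2 + 0)/2 = -4 + (½)*2 = -4 + 1 = -3)
L(b, S) = -3 + S + b (L(b, S) = (b + S) - 3 = (S + b) - 3 = -3 + S + b)
L(2 - (1 + 5)², g) - 1*8679 = (-3 - 70 + (2 - (1 + 5)²)) - 1*8679 = (-3 - 70 + (2 - 1*6²)) - 8679 = (-3 - 70 + (2 - 1*36)) - 8679 = (-3 - 70 + (2 - 36)) - 8679 = (-3 - 70 - 34) - 8679 = -107 - 8679 = -8786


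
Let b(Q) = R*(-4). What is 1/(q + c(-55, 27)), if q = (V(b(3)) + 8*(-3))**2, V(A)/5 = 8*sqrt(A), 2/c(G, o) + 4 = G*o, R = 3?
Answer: 1489*I/(2*(-13865569*I + 2858880*sqrt(3))) ≈ -4.7621e-5 + 1.7007e-5*I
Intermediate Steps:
c(G, o) = 2/(-4 + G*o)
b(Q) = -12 (b(Q) = 3*(-4) = -12)
V(A) = 40*sqrt(A) (V(A) = 5*(8*sqrt(A)) = 40*sqrt(A))
q = (-24 + 80*I*sqrt(3))**2 (q = (40*sqrt(-12) + 8*(-3))**2 = (40*(2*I*sqrt(3)) - 24)**2 = (80*I*sqrt(3) - 24)**2 = (-24 + 80*I*sqrt(3))**2 ≈ -18624.0 - 6651.1*I)
1/(q + c(-55, 27)) = 1/((-18624 - 3840*I*sqrt(3)) + 2/(-4 - 55*27)) = 1/((-18624 - 3840*I*sqrt(3)) + 2/(-4 - 1485)) = 1/((-18624 - 3840*I*sqrt(3)) + 2/(-1489)) = 1/((-18624 - 3840*I*sqrt(3)) + 2*(-1/1489)) = 1/((-18624 - 3840*I*sqrt(3)) - 2/1489) = 1/(-27731138/1489 - 3840*I*sqrt(3))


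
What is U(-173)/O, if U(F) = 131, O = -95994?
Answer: -131/95994 ≈ -0.0013647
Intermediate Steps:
U(-173)/O = 131/(-95994) = 131*(-1/95994) = -131/95994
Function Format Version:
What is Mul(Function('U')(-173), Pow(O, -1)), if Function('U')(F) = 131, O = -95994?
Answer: Rational(-131, 95994) ≈ -0.0013647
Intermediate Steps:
Mul(Function('U')(-173), Pow(O, -1)) = Mul(131, Pow(-95994, -1)) = Mul(131, Rational(-1, 95994)) = Rational(-131, 95994)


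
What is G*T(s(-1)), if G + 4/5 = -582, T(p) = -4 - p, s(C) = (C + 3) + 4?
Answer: 5828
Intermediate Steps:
s(C) = 7 + C (s(C) = (3 + C) + 4 = 7 + C)
G = -2914/5 (G = -⅘ - 582 = -2914/5 ≈ -582.80)
G*T(s(-1)) = -2914*(-4 - (7 - 1))/5 = -2914*(-4 - 1*6)/5 = -2914*(-4 - 6)/5 = -2914/5*(-10) = 5828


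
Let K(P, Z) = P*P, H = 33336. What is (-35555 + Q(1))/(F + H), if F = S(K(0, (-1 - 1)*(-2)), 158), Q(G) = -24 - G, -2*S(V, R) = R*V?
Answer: -2965/2778 ≈ -1.0673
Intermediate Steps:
K(P, Z) = P²
S(V, R) = -R*V/2
F = 0 (F = -½*158*0² = -½*158*0 = 0)
(-35555 + Q(1))/(F + H) = (-35555 + (-24 - 1*1))/(0 + 33336) = (-35555 + (-24 - 1))/33336 = (-35555 - 25)*(1/33336) = -35580*1/33336 = -2965/2778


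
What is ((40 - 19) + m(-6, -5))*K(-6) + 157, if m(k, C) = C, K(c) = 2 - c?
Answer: 285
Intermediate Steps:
((40 - 19) + m(-6, -5))*K(-6) + 157 = ((40 - 19) - 5)*(2 - 1*(-6)) + 157 = (21 - 5)*(2 + 6) + 157 = 16*8 + 157 = 128 + 157 = 285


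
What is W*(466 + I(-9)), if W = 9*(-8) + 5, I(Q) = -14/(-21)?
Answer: -93800/3 ≈ -31267.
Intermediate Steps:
I(Q) = 2/3 (I(Q) = -14*(-1/21) = 2/3)
W = -67 (W = -72 + 5 = -67)
W*(466 + I(-9)) = -67*(466 + 2/3) = -67*1400/3 = -93800/3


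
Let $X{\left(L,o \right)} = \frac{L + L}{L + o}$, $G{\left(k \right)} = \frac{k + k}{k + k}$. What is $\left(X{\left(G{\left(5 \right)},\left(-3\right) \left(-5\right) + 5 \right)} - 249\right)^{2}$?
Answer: $\frac{27321529}{441} \approx 61954.0$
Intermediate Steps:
$G{\left(k \right)} = 1$ ($G{\left(k \right)} = \frac{2 k}{2 k} = 2 k \frac{1}{2 k} = 1$)
$X{\left(L,o \right)} = \frac{2 L}{L + o}$
$\left(X{\left(G{\left(5 \right)},\left(-3\right) \left(-5\right) + 5 \right)} - 249\right)^{2} = \left(2 \cdot 1 \frac{1}{1 + \left(\left(-3\right) \left(-5\right) + 5\right)} - 249\right)^{2} = \left(2 \cdot 1 \frac{1}{1 + \left(15 + 5\right)} - 249\right)^{2} = \left(2 \cdot 1 \frac{1}{1 + 20} - 249\right)^{2} = \left(2 \cdot 1 \cdot \frac{1}{21} - 249\right)^{2} = \left(\frac{2}{21} - 249\right)^{2} = \left(- \frac{5227}{21}\right)^{2} = \frac{27321529}{441}$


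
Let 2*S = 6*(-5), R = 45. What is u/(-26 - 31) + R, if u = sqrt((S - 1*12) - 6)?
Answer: 45 - I*sqrt(33)/57 ≈ 45.0 - 0.10078*I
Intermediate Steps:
S = -15 (S = (6*(-5))/2 = (1/2)*(-30) = -15)
u = I*sqrt(33) (u = sqrt((-15 - 1*12) - 6) = sqrt((-15 - 12) - 6) = sqrt(-27 - 6) = sqrt(-33) = I*sqrt(33) ≈ 5.7446*I)
u/(-26 - 31) + R = (I*sqrt(33))/(-26 - 31) + 45 = (I*sqrt(33))/(-57) + 45 = (I*sqrt(33))*(-1/57) + 45 = -I*sqrt(33)/57 + 45 = 45 - I*sqrt(33)/57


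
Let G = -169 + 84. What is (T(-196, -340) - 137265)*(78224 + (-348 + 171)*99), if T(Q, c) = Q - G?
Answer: -8338860576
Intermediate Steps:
G = -85
T(Q, c) = 85 + Q (T(Q, c) = Q - 1*(-85) = Q + 85 = 85 + Q)
(T(-196, -340) - 137265)*(78224 + (-348 + 171)*99) = ((85 - 196) - 137265)*(78224 + (-348 + 171)*99) = (-111 - 137265)*(78224 - 177*99) = -137376*(78224 - 17523) = -137376*60701 = -8338860576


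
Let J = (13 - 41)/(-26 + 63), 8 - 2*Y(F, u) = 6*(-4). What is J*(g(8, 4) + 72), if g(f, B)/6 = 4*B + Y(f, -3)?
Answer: -7392/37 ≈ -199.78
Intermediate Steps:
Y(F, u) = 16 (Y(F, u) = 4 - 3*(-4) = 4 - 1/2*(-24) = 4 + 12 = 16)
g(f, B) = 96 + 24*B (g(f, B) = 6*(4*B + 16) = 6*(16 + 4*B) = 96 + 24*B)
J = -28/37 ≈ -0.75676
J*(g(8, 4) + 72) = -28*((96 + 24*4) + 72)/37 = -28*((96 + 96) + 72)/37 = -28*(192 + 72)/37 = -28/37*264 = -7392/37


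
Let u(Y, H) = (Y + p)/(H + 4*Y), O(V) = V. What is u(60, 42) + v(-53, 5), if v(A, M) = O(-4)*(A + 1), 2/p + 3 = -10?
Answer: 381653/1833 ≈ 208.21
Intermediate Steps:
p = -2/13 (p = 2/(-3 - 10) = 2/(-13) = 2*(-1/13) = -2/13 ≈ -0.15385)
v(A, M) = -4 - 4*A (v(A, M) = -4*(A + 1) = -4*(1 + A) = -4 - 4*A)
u(Y, H) = (-2/13 + Y)/(H + 4*Y) (u(Y, H) = (Y - 2/13)/(H + 4*Y) = (-2/13 + Y)/(H + 4*Y))
u(60, 42) + v(-53, 5) = (-2/13 + 60)/(42 + 4*60) + (-4 - 4*(-53)) = (778/13)/(42 + 240) + (-4 + 212) = (778/13)/282 + 208 = (1/282)*(778/13) + 208 = 389/1833 + 208 = 381653/1833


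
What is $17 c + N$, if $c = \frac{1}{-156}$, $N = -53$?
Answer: $- \frac{8285}{156} \approx -53.109$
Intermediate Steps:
$c = - \frac{1}{156} \approx -0.0064103$
$17 c + N = 17 \left(- \frac{1}{156}\right) - 53 = - \frac{17}{156} - 53 = - \frac{8285}{156}$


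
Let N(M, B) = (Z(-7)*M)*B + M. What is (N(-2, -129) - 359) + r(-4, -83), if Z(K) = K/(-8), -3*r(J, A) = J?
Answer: -1607/12 ≈ -133.92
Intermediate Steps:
r(J, A) = -J/3
Z(K) = -K/8 (Z(K) = K*(-1/8) = -K/8)
N(M, B) = M + 7*B*M/8 (N(M, B) = ((-1/8*(-7))*M)*B + M = (7*M/8)*B + M = 7*B*M/8 + M = M + 7*B*M/8)
(N(-2, -129) - 359) + r(-4, -83) = ((1/8)*(-2)*(8 + 7*(-129)) - 359) - 1/3*(-4) = ((1/8)*(-2)*(8 - 903) - 359) + 4/3 = ((1/8)*(-2)*(-895) - 359) + 4/3 = (895/4 - 359) + 4/3 = -541/4 + 4/3 = -1607/12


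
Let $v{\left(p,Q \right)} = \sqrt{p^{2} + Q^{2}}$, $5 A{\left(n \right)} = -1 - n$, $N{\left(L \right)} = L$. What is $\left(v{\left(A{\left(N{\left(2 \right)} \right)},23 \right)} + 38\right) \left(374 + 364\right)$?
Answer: $28044 + \frac{738 \sqrt{13234}}{5} \approx 45024.0$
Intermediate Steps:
$A{\left(n \right)} = - \frac{1}{5} - \frac{n}{5}$ ($A{\left(n \right)} = \frac{-1 - n}{5} = - \frac{1}{5} - \frac{n}{5}$)
$v{\left(p,Q \right)} = \sqrt{Q^{2} + p^{2}}$
$\left(v{\left(A{\left(N{\left(2 \right)} \right)},23 \right)} + 38\right) \left(374 + 364\right) = \left(\sqrt{23^{2} + \left(- \frac{1}{5} - \frac{2}{5}\right)^{2}} + 38\right) \left(374 + 364\right) = \left(\sqrt{529 + \left(- \frac{1}{5} - \frac{2}{5}\right)^{2}} + 38\right) 738 = \left(\sqrt{529 + \left(- \frac{3}{5}\right)^{2}} + 38\right) 738 = \left(\sqrt{529 + \frac{9}{25}} + 38\right) 738 = \left(\sqrt{\frac{13234}{25}} + 38\right) 738 = \left(\frac{\sqrt{13234}}{5} + 38\right) 738 = \left(38 + \frac{\sqrt{13234}}{5}\right) 738 = 28044 + \frac{738 \sqrt{13234}}{5}$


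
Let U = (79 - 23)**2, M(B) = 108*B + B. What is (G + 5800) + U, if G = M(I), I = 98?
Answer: 19618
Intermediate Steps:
M(B) = 109*B
G = 10682 (G = 109*98 = 10682)
U = 3136 (U = 56**2 = 3136)
(G + 5800) + U = (10682 + 5800) + 3136 = 16482 + 3136 = 19618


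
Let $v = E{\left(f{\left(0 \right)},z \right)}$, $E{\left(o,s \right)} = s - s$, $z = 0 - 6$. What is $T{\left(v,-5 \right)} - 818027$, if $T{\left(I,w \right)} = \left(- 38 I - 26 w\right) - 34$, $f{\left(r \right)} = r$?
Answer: $-817931$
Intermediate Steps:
$z = -6$ ($z = 0 - 6 = -6$)
$E{\left(o,s \right)} = 0$
$v = 0$
$T{\left(I,w \right)} = -34 - 38 I - 26 w$
$T{\left(v,-5 \right)} - 818027 = \left(-34 - 0 - -130\right) - 818027 = \left(-34 + 0 + 130\right) - 818027 = 96 - 818027 = -817931$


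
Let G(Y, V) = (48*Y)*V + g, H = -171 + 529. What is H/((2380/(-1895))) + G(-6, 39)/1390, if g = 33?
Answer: -24241088/82705 ≈ -293.10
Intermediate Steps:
H = 358
G(Y, V) = 33 + 48*V*Y (G(Y, V) = (48*Y)*V + 33 = 48*V*Y + 33 = 33 + 48*V*Y)
H/((2380/(-1895))) + G(-6, 39)/1390 = 358/((2380/(-1895))) + (33 + 48*39*(-6))/1390 = 358/((2380*(-1/1895))) + (33 - 11232)*(1/1390) = 358/(-476/379) - 11199*1/1390 = 358*(-379/476) - 11199/1390 = -67841/238 - 11199/1390 = -24241088/82705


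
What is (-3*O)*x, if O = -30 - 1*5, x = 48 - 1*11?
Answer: 3885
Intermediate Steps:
x = 37 (x = 48 - 11 = 37)
O = -35 (O = -30 - 5 = -35)
(-3*O)*x = -3*(-35)*37 = 105*37 = 3885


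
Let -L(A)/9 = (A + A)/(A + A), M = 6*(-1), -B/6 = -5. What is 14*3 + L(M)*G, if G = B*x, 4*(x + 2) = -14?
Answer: 1527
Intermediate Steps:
x = -11/2 (x = -2 + (¼)*(-14) = -2 - 7/2 = -11/2 ≈ -5.5000)
B = 30 (B = -6*(-5) = 30)
M = -6
G = -165 (G = 30*(-11/2) = -165)
L(A) = -9 (L(A) = -9*(A + A)/(A + A) = -9*2*A/(2*A) = -9*2*A*1/(2*A) = -9*1 = -9)
14*3 + L(M)*G = 14*3 - 9*(-165) = 42 + 1485 = 1527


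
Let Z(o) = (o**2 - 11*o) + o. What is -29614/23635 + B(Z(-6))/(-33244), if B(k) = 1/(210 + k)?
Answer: -301253295331/240430913640 ≈ -1.2530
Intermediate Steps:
Z(o) = o**2 - 10*o
-29614/23635 + B(Z(-6))/(-33244) = -29614/23635 + 1/((210 - 6*(-10 - 6))*(-33244)) = -29614*1/23635 - 1/33244/(210 - 6*(-16)) = -29614/23635 - 1/33244/(210 + 96) = -29614/23635 - 1/33244/306 = -29614/23635 + (1/306)*(-1/33244) = -29614/23635 - 1/10172664 = -301253295331/240430913640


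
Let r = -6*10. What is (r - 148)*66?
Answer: -13728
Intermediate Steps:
r = -60
(r - 148)*66 = (-60 - 148)*66 = -208*66 = -13728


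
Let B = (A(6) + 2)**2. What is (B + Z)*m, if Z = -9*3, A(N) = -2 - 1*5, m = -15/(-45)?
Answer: -2/3 ≈ -0.66667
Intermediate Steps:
m = 1/3 (m = -15*(-1/45) = 1/3 ≈ 0.33333)
A(N) = -7 (A(N) = -2 - 5 = -7)
Z = -27
B = 25 (B = (-7 + 2)**2 = (-5)**2 = 25)
(B + Z)*m = (25 - 27)*(1/3) = -2*1/3 = -2/3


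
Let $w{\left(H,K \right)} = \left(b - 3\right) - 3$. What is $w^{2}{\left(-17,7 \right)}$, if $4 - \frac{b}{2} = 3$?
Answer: $16$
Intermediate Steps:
$b = 2$ ($b = 8 - 6 = 2$)
$w{\left(H,K \right)} = -4$ ($w{\left(H,K \right)} = \left(2 - 3\right) - 3 = -1 - 3 = -4$)
$w^{2}{\left(-17,7 \right)} = \left(-4\right)^{2} = 16$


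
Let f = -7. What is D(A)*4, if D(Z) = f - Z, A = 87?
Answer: -376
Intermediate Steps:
D(Z) = -7 - Z
D(A)*4 = (-7 - 1*87)*4 = (-7 - 87)*4 = -94*4 = -376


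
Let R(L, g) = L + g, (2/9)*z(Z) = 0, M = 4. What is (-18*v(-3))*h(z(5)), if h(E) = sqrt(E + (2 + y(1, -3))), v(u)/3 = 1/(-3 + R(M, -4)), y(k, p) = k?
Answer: 18*sqrt(3) ≈ 31.177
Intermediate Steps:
z(Z) = 0 (z(Z) = (9/2)*0 = 0)
v(u) = -1 (v(u) = 3/(-3 + (4 - 4)) = 3/(-3 + 0) = 3/(-3) = 3*(-1/3) = -1)
h(E) = sqrt(3 + E) (h(E) = sqrt(E + (2 + 1)) = sqrt(E + 3) = sqrt(3 + E))
(-18*v(-3))*h(z(5)) = (-18*(-1))*sqrt(3 + 0) = 18*sqrt(3)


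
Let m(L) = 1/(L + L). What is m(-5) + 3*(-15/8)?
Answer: -229/40 ≈ -5.7250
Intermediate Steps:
m(L) = 1/(2*L)
m(-5) + 3*(-15/8) = (1/2)/(-5) + 3*(-15/8) = (1/2)*(-1/5) + 3*(-15*1/8) = -1/10 + 3*(-15/8) = -1/10 - 45/8 = -229/40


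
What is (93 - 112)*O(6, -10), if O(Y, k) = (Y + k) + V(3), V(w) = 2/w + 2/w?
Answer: 152/3 ≈ 50.667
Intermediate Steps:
V(w) = 4/w
O(Y, k) = 4/3 + Y + k (O(Y, k) = (Y + k) + 4/3 = 4/3 + Y + k)
(93 - 112)*O(6, -10) = (93 - 112)*(4/3 + 6 - 10) = -19*(-8/3) = 152/3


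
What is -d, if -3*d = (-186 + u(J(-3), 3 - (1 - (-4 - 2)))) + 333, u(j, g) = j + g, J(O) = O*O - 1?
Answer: 151/3 ≈ 50.333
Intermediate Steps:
J(O) = -1 + O² (J(O) = O² - 1 = -1 + O²)
u(j, g) = g + j
d = -151/3 (d = -((-186 + ((3 - (1 - (-4 - 2))) + (-1 + (-3)²))) + 333)/3 = -((-186 + ((3 - (1 - 1*(-6))) + (-1 + 9))) + 333)/3 = -((-186 + ((3 - (1 + 6)) + 8)) + 333)/3 = -((-186 + ((3 - 1*7) + 8)) + 333)/3 = -((-186 + ((3 - 7) + 8)) + 333)/3 = -((-186 + (-4 + 8)) + 333)/3 = -((-186 + 4) + 333)/3 = -(-182 + 333)/3 = -⅓*151 = -151/3 ≈ -50.333)
-d = -1*(-151/3) = 151/3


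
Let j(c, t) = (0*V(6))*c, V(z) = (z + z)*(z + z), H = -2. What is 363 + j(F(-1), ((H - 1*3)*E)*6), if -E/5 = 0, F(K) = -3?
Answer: 363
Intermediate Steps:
V(z) = 4*z² (V(z) = (2*z)*(2*z) = 4*z²)
E = 0 (E = -5*0 = 0)
j(c, t) = 0 (j(c, t) = (0*(4*6²))*c = (0*(4*36))*c = (0*144)*c = 0*c = 0)
363 + j(F(-1), ((H - 1*3)*E)*6) = 363 + 0 = 363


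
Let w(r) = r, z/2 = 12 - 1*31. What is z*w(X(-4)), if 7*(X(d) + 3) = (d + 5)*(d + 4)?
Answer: 114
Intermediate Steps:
X(d) = -3 + (4 + d)*(5 + d)/7 (X(d) = -3 + ((d + 5)*(d + 4))/7 = -3 + ((5 + d)*(4 + d))/7 = -3 + ((4 + d)*(5 + d))/7 = -3 + (4 + d)*(5 + d)/7)
z = -38 (z = 2*(12 - 1*31) = 2*(12 - 31) = 2*(-19) = -38)
z*w(X(-4)) = -38*(-⅐ + (⅐)*(-4)² + (9/7)*(-4)) = -38*(-⅐ + (⅐)*16 - 36/7) = -38*(-⅐ + 16/7 - 36/7) = -38*(-3) = 114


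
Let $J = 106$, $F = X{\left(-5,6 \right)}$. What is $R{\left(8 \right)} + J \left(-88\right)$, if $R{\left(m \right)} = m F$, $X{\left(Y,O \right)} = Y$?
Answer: $-9368$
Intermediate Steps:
$F = -5$
$R{\left(m \right)} = - 5 m$ ($R{\left(m \right)} = m \left(-5\right) = - 5 m$)
$R{\left(8 \right)} + J \left(-88\right) = \left(-5\right) 8 + 106 \left(-88\right) = -40 - 9328 = -9368$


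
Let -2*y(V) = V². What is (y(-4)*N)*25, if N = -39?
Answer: 7800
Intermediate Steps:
y(V) = -V²/2
(y(-4)*N)*25 = (-½*(-4)²*(-39))*25 = (-½*16*(-39))*25 = -8*(-39)*25 = 312*25 = 7800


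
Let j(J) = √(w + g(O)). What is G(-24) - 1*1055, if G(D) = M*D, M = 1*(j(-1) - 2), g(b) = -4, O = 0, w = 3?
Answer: -1007 - 24*I ≈ -1007.0 - 24.0*I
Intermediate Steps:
j(J) = I (j(J) = √(3 - 4) = √(-1) = I)
M = -2 + I (M = 1*(I - 2) = 1*(-2 + I) = -2 + I ≈ -2.0 + 1.0*I)
G(D) = D*(-2 + I) (G(D) = (-2 + I)*D = D*(-2 + I))
G(-24) - 1*1055 = -24*(-2 + I) - 1*1055 = (48 - 24*I) - 1055 = -1007 - 24*I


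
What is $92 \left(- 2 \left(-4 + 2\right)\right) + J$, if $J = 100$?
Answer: $468$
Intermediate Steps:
$92 \left(- 2 \left(-4 + 2\right)\right) + J = 92 \left(- 2 \left(-4 + 2\right)\right) + 100 = 92 \left(\left(-2\right) \left(-2\right)\right) + 100 = 92 \cdot 4 + 100 = 368 + 100 = 468$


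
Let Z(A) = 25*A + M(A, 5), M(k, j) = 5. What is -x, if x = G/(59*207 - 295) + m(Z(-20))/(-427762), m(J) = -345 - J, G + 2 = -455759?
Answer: 97479512291/2549033758 ≈ 38.242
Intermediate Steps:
G = -455761 (G = -2 - 455759 = -455761)
Z(A) = 5 + 25*A (Z(A) = 25*A + 5 = 5 + 25*A)
x = -97479512291/2549033758 (x = -455761/(59*207 - 295) + (-345 - (5 + 25*(-20)))/(-427762) = -455761/(12213 - 295) + (-345 - (5 - 500))*(-1/427762) = -455761/11918 + (-345 - 1*(-495))*(-1/427762) = -455761*1/11918 + (-345 + 495)*(-1/427762) = -455761/11918 + 150*(-1/427762) = -455761/11918 - 75/213881 = -97479512291/2549033758 ≈ -38.242)
-x = -1*(-97479512291/2549033758) = 97479512291/2549033758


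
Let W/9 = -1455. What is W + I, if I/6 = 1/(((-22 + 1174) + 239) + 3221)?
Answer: -30197067/2306 ≈ -13095.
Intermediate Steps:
W = -13095 (W = 9*(-1455) = -13095)
I = 3/2306 (I = 6/(((-22 + 1174) + 239) + 3221) = 6/((1152 + 239) + 3221) = 6/(1391 + 3221) = 6/4612 = 6*(1/4612) = 3/2306 ≈ 0.0013010)
W + I = -13095 + 3/2306 = -30197067/2306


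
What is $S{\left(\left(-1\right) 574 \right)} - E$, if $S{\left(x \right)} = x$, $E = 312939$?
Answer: $-313513$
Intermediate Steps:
$S{\left(\left(-1\right) 574 \right)} - E = \left(-1\right) 574 - 312939 = -574 - 312939 = -313513$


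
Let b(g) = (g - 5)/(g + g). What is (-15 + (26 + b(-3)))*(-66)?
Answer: -814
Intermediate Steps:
b(g) = (-5 + g)/(2*g) (b(g) = (-5 + g)/((2*g)) = (-5 + g)*(1/(2*g)) = (-5 + g)/(2*g))
(-15 + (26 + b(-3)))*(-66) = (-15 + (26 + (½)*(-5 - 3)/(-3)))*(-66) = (-15 + (26 + (½)*(-⅓)*(-8)))*(-66) = (-15 + (26 + 4/3))*(-66) = (-15 + 82/3)*(-66) = (37/3)*(-66) = -814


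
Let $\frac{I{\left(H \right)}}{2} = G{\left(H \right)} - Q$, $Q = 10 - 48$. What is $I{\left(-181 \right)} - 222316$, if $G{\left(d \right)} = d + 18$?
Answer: $-222566$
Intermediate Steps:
$Q = -38$
$G{\left(d \right)} = 18 + d$
$I{\left(H \right)} = 112 + 2 H$ ($I{\left(H \right)} = 2 \left(\left(18 + H\right) - -38\right) = 2 \left(\left(18 + H\right) + 38\right) = 2 \left(56 + H\right) = 112 + 2 H$)
$I{\left(-181 \right)} - 222316 = \left(112 + 2 \left(-181\right)\right) - 222316 = \left(112 - 362\right) - 222316 = -250 - 222316 = -222566$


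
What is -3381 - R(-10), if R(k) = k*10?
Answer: -3281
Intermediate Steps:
R(k) = 10*k
-3381 - R(-10) = -3381 - 10*(-10) = -3381 - 1*(-100) = -3381 + 100 = -3281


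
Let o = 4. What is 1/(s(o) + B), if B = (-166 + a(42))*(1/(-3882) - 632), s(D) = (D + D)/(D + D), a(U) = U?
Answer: 1941/152114291 ≈ 1.2760e-5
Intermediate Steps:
s(D) = 1 (s(D) = (2*D)/((2*D)) = (2*D)*(1/(2*D)) = 1)
B = 152112350/1941 (B = (-166 + 42)*(1/(-3882) - 632) = -124*(-1/3882 - 632) = -124*(-2453425/3882) = 152112350/1941 ≈ 78368.)
1/(s(o) + B) = 1/(1 + 152112350/1941) = 1/(152114291/1941) = 1941/152114291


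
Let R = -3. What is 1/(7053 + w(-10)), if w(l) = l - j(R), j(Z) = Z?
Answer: 1/7046 ≈ 0.00014192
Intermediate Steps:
w(l) = 3 + l (w(l) = l - 1*(-3) = l + 3 = 3 + l)
1/(7053 + w(-10)) = 1/(7053 + (3 - 10)) = 1/(7053 - 7) = 1/7046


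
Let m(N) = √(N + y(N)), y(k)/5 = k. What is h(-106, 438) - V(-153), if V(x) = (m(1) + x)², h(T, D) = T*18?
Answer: -25323 + 306*√6 ≈ -24573.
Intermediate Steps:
y(k) = 5*k
h(T, D) = 18*T
m(N) = √6*√N (m(N) = √(N + 5*N) = √(6*N) = √6*√N)
V(x) = (x + √6)² (V(x) = (√6*√1 + x)² = (√6*1 + x)² = (√6 + x)² = (x + √6)²)
h(-106, 438) - V(-153) = 18*(-106) - (-153 + √6)² = -1908 - (-153 + √6)²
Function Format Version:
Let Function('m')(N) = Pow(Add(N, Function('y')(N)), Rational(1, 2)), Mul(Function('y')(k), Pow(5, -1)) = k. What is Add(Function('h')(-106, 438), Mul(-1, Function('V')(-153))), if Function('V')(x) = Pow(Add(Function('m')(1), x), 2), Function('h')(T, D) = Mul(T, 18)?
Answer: Add(-25323, Mul(306, Pow(6, Rational(1, 2)))) ≈ -24573.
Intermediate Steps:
Function('y')(k) = Mul(5, k)
Function('h')(T, D) = Mul(18, T)
Function('m')(N) = Mul(Pow(6, Rational(1, 2)), Pow(N, Rational(1, 2))) (Function('m')(N) = Pow(Add(N, Mul(5, N)), Rational(1, 2)) = Pow(Mul(6, N), Rational(1, 2)) = Mul(Pow(6, Rational(1, 2)), Pow(N, Rational(1, 2))))
Function('V')(x) = Pow(Add(x, Pow(6, Rational(1, 2))), 2) (Function('V')(x) = Pow(Add(Mul(Pow(6, Rational(1, 2)), Pow(1, Rational(1, 2))), x), 2) = Pow(Add(Mul(Pow(6, Rational(1, 2)), 1), x), 2) = Pow(Add(Pow(6, Rational(1, 2)), x), 2) = Pow(Add(x, Pow(6, Rational(1, 2))), 2))
Add(Function('h')(-106, 438), Mul(-1, Function('V')(-153))) = Add(Mul(18, -106), Mul(-1, Pow(Add(-153, Pow(6, Rational(1, 2))), 2))) = Add(-1908, Mul(-1, Pow(Add(-153, Pow(6, Rational(1, 2))), 2)))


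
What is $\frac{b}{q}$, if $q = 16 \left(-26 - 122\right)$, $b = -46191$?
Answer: $\frac{46191}{2368} \approx 19.506$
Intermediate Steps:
$q = -2368$ ($q = 16 \left(-148\right) = -2368$)
$\frac{b}{q} = - \frac{46191}{-2368} = \left(-46191\right) \left(- \frac{1}{2368}\right) = \frac{46191}{2368}$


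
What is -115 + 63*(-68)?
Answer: -4399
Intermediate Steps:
-115 + 63*(-68) = -115 - 4284 = -4399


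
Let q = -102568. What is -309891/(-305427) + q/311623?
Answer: 21747375519/31726026007 ≈ 0.68547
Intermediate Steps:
-309891/(-305427) + q/311623 = -309891/(-305427) - 102568/311623 = -309891*(-1/305427) - 102568*1/311623 = 103297/101809 - 102568/311623 = 21747375519/31726026007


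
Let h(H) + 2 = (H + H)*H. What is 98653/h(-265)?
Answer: 98653/140448 ≈ 0.70242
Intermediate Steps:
h(H) = -2 + 2*H² (h(H) = -2 + (H + H)*H = -2 + (2*H)*H = -2 + 2*H²)
98653/h(-265) = 98653/(-2 + 2*(-265)²) = 98653/(-2 + 2*70225) = 98653/(-2 + 140450) = 98653/140448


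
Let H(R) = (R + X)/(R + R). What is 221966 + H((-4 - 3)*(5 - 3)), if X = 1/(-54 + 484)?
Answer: 2672476659/12040 ≈ 2.2197e+5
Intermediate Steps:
X = 1/430 ≈ 0.0023256
H(R) = (1/430 + R)/(2*R) (H(R) = (R + 1/430)/(R + R) = (1/430 + R)/((2*R)) = (1/430 + R)*(1/(2*R)) = (1/430 + R)/(2*R))
221966 + H((-4 - 3)*(5 - 3)) = 221966 + (1 + 430*((-4 - 3)*(5 - 3)))/(860*(((-4 - 3)*(5 - 3)))) = 221966 + (1 + 430*(-7*2))/(860*((-7*2))) = 221966 + (1/860)*(1 + 430*(-14))/(-14) = 221966 + (1/860)*(-1/14)*(1 - 6020) = 221966 + (1/860)*(-1/14)*(-6019) = 221966 + 6019/12040 = 2672476659/12040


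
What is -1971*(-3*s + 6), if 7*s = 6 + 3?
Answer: -29565/7 ≈ -4223.6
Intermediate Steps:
s = 9/7 (s = (6 + 3)/7 = (⅐)*9 = 9/7 ≈ 1.2857)
-1971*(-3*s + 6) = -1971*(-3*9/7 + 6) = -1971*(-27/7 + 6) = -1971*15/7 = -29565/7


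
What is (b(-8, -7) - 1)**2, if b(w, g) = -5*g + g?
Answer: 729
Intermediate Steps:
b(w, g) = -4*g
(b(-8, -7) - 1)**2 = (-4*(-7) - 1)**2 = (28 - 1)**2 = 27**2 = 729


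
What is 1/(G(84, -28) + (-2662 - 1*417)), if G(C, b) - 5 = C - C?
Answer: -1/3074 ≈ -0.00032531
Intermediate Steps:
G(C, b) = 5 (G(C, b) = 5 + (C - C) = 5 + 0 = 5)
1/(G(84, -28) + (-2662 - 1*417)) = 1/(5 + (-2662 - 1*417)) = 1/(5 + (-2662 - 417)) = 1/(5 - 3079) = 1/(-3074) = -1/3074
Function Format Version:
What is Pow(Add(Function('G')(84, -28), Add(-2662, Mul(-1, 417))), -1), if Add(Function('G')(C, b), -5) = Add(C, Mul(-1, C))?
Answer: Rational(-1, 3074) ≈ -0.00032531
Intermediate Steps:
Function('G')(C, b) = 5 (Function('G')(C, b) = Add(5, Add(C, Mul(-1, C))) = Add(5, 0) = 5)
Pow(Add(Function('G')(84, -28), Add(-2662, Mul(-1, 417))), -1) = Pow(Add(5, Add(-2662, Mul(-1, 417))), -1) = Pow(Add(5, Add(-2662, -417)), -1) = Pow(Add(5, -3079), -1) = Pow(-3074, -1) = Rational(-1, 3074)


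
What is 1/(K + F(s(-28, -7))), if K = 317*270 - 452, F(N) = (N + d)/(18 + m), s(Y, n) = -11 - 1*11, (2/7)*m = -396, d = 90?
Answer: 342/29117179 ≈ 1.1746e-5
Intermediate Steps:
m = -1386 (m = (7/2)*(-396) = -1386)
s(Y, n) = -22 (s(Y, n) = -11 - 11 = -22)
F(N) = -5/76 - N/1368 (F(N) = (N + 90)/(18 - 1386) = (90 + N)/(-1368) = (90 + N)*(-1/1368) = -5/76 - N/1368)
K = 85138 (K = 85590 - 452 = 85138)
1/(K + F(s(-28, -7))) = 1/(85138 + (-5/76 - 1/1368*(-22))) = 1/(85138 + (-5/76 + 11/684)) = 1/(85138 - 17/342) = 1/(29117179/342) = 342/29117179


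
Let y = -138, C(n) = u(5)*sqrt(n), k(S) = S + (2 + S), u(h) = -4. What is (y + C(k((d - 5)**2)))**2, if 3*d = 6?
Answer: 19364 + 2208*sqrt(5) ≈ 24301.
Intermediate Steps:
d = 2 (d = (1/3)*6 = 2)
k(S) = 2 + 2*S
C(n) = -4*sqrt(n)
(y + C(k((d - 5)**2)))**2 = (-138 - 4*sqrt(2 + 2*(2 - 5)**2))**2 = (-138 - 4*sqrt(2 + 2*(-3)**2))**2 = (-138 - 4*sqrt(2 + 2*9))**2 = (-138 - 4*sqrt(2 + 18))**2 = (-138 - 8*sqrt(5))**2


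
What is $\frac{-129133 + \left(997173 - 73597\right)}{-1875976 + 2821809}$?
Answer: $\frac{794443}{945833} \approx 0.83994$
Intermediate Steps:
$\frac{-129133 + \left(997173 - 73597\right)}{-1875976 + 2821809} = \frac{-129133 + 923576}{945833} = 794443 \cdot \frac{1}{945833} = \frac{794443}{945833}$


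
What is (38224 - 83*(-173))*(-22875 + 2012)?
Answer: -1097039129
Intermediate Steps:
(38224 - 83*(-173))*(-22875 + 2012) = (38224 + 14359)*(-20863) = 52583*(-20863) = -1097039129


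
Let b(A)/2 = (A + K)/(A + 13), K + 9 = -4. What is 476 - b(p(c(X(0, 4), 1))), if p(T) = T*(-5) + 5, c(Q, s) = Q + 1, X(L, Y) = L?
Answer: 478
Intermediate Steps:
K = -13 (K = -9 - 4 = -13)
c(Q, s) = 1 + Q
p(T) = 5 - 5*T (p(T) = -5*T + 5 = 5 - 5*T)
b(A) = 2*(-13 + A)/(13 + A) (b(A) = 2*((A - 13)/(A + 13)) = 2*((-13 + A)/(13 + A)) = 2*(-13 + A)/(13 + A))
476 - b(p(c(X(0, 4), 1))) = 476 - 2*(-13 + (5 - 5*(1 + 0)))/(13 + (5 - 5*(1 + 0))) = 476 - 2*(-13 + (5 - 5*1))/(13 + (5 - 5*1)) = 476 - 2*(-13 + (5 - 5))/(13 + (5 - 5)) = 476 - 2*(-13 + 0)/(13 + 0) = 476 - 2*(-13)/13 = 476 - 1*(-2) = 476 + 2 = 478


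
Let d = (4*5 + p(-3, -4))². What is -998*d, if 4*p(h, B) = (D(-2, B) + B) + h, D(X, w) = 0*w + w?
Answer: -2375739/8 ≈ -2.9697e+5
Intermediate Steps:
D(X, w) = w (D(X, w) = 0 + w = w)
p(h, B) = B/2 + h/4 (p(h, B) = ((B + B) + h)/4 = (2*B + h)/4 = (h + 2*B)/4 = B/2 + h/4)
d = 4761/16 (d = (4*5 + ((½)*(-4) + (¼)*(-3)))² = (20 + (-2 - ¾))² = (20 - 11/4)² = (69/4)² = 4761/16 ≈ 297.56)
-998*d = -998*4761/16 = -2375739/8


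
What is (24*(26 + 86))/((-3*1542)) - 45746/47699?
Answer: -56639318/36775929 ≈ -1.5401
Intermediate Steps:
(24*(26 + 86))/((-3*1542)) - 45746/47699 = (24*112)/(-4626) - 45746*1/47699 = 2688*(-1/4626) - 45746/47699 = -448/771 - 45746/47699 = -56639318/36775929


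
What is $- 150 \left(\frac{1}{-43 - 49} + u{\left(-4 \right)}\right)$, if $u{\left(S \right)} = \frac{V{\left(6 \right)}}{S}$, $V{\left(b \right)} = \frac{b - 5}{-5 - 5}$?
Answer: $- \frac{195}{92} \approx -2.1196$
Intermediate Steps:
$V{\left(b \right)} = \frac{1}{2} - \frac{b}{10}$ ($V{\left(b \right)} = \frac{-5 + b}{-10} = \left(-5 + b\right) \left(- \frac{1}{10}\right) = \frac{1}{2} - \frac{b}{10}$)
$u{\left(S \right)} = - \frac{1}{10 S}$ ($u{\left(S \right)} = \frac{\frac{1}{2} - \frac{3}{5}}{S} = - \frac{1}{10 S}$)
$- 150 \left(\frac{1}{-43 - 49} + u{\left(-4 \right)}\right) = - 150 \left(\frac{1}{-43 - 49} - \frac{1}{10 \left(-4\right)}\right) = - 150 \left(\frac{1}{-92} - - \frac{1}{40}\right) = - 150 \left(- \frac{1}{92} + \frac{1}{40}\right) = \left(-150\right) \frac{13}{920} = - \frac{195}{92}$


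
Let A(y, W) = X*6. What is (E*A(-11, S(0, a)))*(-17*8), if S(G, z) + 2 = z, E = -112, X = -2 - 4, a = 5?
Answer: -548352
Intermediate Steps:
X = -6
S(G, z) = -2 + z
A(y, W) = -36 (A(y, W) = -6*6 = -36)
(E*A(-11, S(0, a)))*(-17*8) = (-112*(-36))*(-17*8) = 4032*(-136) = -548352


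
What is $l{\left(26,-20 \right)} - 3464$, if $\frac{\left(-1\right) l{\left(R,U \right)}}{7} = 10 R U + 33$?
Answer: $32705$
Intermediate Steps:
$l{\left(R,U \right)} = -231 - 70 R U$ ($l{\left(R,U \right)} = - 7 \left(10 R U + 33\right) = - 7 \left(33 + 10 R U\right) = -231 - 70 R U$)
$l{\left(26,-20 \right)} - 3464 = \left(-231 - 1820 \left(-20\right)\right) - 3464 = \left(-231 + 36400\right) - 3464 = 36169 - 3464 = 32705$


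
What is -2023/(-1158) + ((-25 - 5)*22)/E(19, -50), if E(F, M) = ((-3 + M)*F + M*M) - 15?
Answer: 1112857/855762 ≈ 1.3004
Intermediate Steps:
E(F, M) = -15 + M² + F*(-3 + M) (E(F, M) = (F*(-3 + M) + M²) - 15 = (M² + F*(-3 + M)) - 15 = -15 + M² + F*(-3 + M))
-2023/(-1158) + ((-25 - 5)*22)/E(19, -50) = -2023/(-1158) + ((-25 - 5)*22)/(-15 + (-50)² - 3*19 + 19*(-50)) = -2023*(-1/1158) + (-30*22)/(-15 + 2500 - 57 - 950) = 2023/1158 - 660/1478 = 2023/1158 - 660*1/1478 = 2023/1158 - 330/739 = 1112857/855762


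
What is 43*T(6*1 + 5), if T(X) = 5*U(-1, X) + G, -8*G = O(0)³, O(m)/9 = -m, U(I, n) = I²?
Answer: 215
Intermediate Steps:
O(m) = -9*m (O(m) = 9*(-m) = -9*m)
G = 0 (G = -(-9*0)³/8 = -⅛*0³ = -⅛*0 = 0)
T(X) = 5 (T(X) = 5*(-1)² + 0 = 5*1 + 0 = 5 + 0 = 5)
43*T(6*1 + 5) = 43*5 = 215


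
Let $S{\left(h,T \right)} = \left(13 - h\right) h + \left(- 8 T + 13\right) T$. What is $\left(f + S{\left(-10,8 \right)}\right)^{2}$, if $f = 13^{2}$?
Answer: $219961$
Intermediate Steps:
$f = 169$
$S{\left(h,T \right)} = T \left(13 - 8 T\right) + h \left(13 - h\right)$ ($S{\left(h,T \right)} = h \left(13 - h\right) + \left(13 - 8 T\right) T = h \left(13 - h\right) + T \left(13 - 8 T\right) = T \left(13 - 8 T\right) + h \left(13 - h\right)$)
$\left(f + S{\left(-10,8 \right)}\right)^{2} = \left(169 + \left(- \left(-10\right)^{2} - 8 \cdot 8^{2} + 13 \cdot 8 + 13 \left(-10\right)\right)\right)^{2} = \left(169 - 638\right)^{2} = \left(-469\right)^{2} = 219961$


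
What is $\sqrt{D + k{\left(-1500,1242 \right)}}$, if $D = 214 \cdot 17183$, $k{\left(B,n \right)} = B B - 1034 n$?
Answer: $\sqrt{4642934} \approx 2154.7$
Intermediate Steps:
$k{\left(B,n \right)} = B^{2} - 1034 n$
$D = 3677162$
$\sqrt{D + k{\left(-1500,1242 \right)}} = \sqrt{3677162 + \left(\left(-1500\right)^{2} - 1284228\right)} = \sqrt{3677162 + \left(2250000 - 1284228\right)} = \sqrt{3677162 + 965772} = \sqrt{4642934}$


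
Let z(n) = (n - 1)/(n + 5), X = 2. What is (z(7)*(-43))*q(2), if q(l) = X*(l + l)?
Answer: -172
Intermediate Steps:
z(n) = (-1 + n)/(5 + n)
q(l) = 4*l (q(l) = 2*(l + l) = 2*(2*l) = 4*l)
(z(7)*(-43))*q(2) = (((-1 + 7)/(5 + 7))*(-43))*(4*2) = ((6/12)*(-43))*8 = (((1/12)*6)*(-43))*8 = ((1/2)*(-43))*8 = -43/2*8 = -172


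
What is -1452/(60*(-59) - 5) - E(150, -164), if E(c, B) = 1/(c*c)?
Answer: 6533291/15952500 ≈ 0.40955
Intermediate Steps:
E(c, B) = c**(-2) (E(c, B) = 1/(c**2) = c**(-2))
-1452/(60*(-59) - 5) - E(150, -164) = -1452/(60*(-59) - 5) - 1/150**2 = -1452/(-3540 - 5) - 1*1/22500 = -1452/(-3545) - 1/22500 = -1452*(-1/3545) - 1/22500 = 1452/3545 - 1/22500 = 6533291/15952500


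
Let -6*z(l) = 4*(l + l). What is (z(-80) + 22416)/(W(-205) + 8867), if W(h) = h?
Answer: 33784/12993 ≈ 2.6002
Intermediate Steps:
z(l) = -4*l/3 (z(l) = -2*(l + l)/3 = -2*2*l/3 = -4*l/3)
(z(-80) + 22416)/(W(-205) + 8867) = (-4/3*(-80) + 22416)/(-205 + 8867) = (320/3 + 22416)/8662 = (67568/3)*(1/8662) = 33784/12993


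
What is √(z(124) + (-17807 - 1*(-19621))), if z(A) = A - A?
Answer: √1814 ≈ 42.591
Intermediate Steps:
z(A) = 0
√(z(124) + (-17807 - 1*(-19621))) = √(0 + (-17807 - 1*(-19621))) = √(0 + (-17807 + 19621)) = √(0 + 1814) = √1814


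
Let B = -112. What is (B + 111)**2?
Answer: 1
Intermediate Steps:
(B + 111)**2 = (-112 + 111)**2 = (-1)**2 = 1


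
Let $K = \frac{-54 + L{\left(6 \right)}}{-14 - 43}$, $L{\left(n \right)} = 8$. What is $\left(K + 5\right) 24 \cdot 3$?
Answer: $\frac{7944}{19} \approx 418.11$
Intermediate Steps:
$K = \frac{46}{57}$ ($K = \frac{-54 + 8}{-14 - 43} = - \frac{46}{-57} = \left(-46\right) \left(- \frac{1}{57}\right) = \frac{46}{57} \approx 0.80702$)
$\left(K + 5\right) 24 \cdot 3 = \left(\frac{46}{57} + 5\right) 24 \cdot 3 = \frac{331}{57} \cdot 72 = \frac{7944}{19}$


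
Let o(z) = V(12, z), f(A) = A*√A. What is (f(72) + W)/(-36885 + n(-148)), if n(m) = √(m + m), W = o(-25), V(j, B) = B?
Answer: 922125/1360503521 - 15934320*√2/1360503521 - 1728*I*√37/1360503521 + 50*I*√74/1360503521 ≈ -0.015886 - 7.4097e-6*I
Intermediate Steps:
f(A) = A^(3/2)
o(z) = z
W = -25
n(m) = √2*√m (n(m) = √(2*m) = √2*√m)
(f(72) + W)/(-36885 + n(-148)) = (72^(3/2) - 25)/(-36885 + √2*√(-148)) = (432*√2 - 25)/(-36885 + √2*(2*I*√37)) = (-25 + 432*√2)/(-36885 + 2*I*√74)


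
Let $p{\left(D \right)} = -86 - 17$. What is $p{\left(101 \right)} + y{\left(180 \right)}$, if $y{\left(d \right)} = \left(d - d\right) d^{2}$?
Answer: $-103$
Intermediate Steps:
$y{\left(d \right)} = 0$ ($y{\left(d \right)} = 0 d^{2} = 0$)
$p{\left(D \right)} = -103$ ($p{\left(D \right)} = -86 - 17 = -103$)
$p{\left(101 \right)} + y{\left(180 \right)} = -103 + 0 = -103$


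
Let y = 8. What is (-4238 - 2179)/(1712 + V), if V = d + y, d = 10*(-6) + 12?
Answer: -6417/1672 ≈ -3.8379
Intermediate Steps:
d = -48 (d = -60 + 12 = -48)
V = -40 (V = -48 + 8 = -40)
(-4238 - 2179)/(1712 + V) = (-4238 - 2179)/(1712 - 40) = -6417/1672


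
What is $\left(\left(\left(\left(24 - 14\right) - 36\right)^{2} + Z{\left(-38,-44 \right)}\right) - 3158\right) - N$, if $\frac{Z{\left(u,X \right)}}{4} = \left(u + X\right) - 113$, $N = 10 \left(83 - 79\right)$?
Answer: $-3302$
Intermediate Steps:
$N = 40$ ($N = 10 \cdot 4 = 40$)
$Z{\left(u,X \right)} = -452 + 4 X + 4 u$ ($Z{\left(u,X \right)} = 4 \left(\left(u + X\right) - 113\right) = 4 \left(\left(X + u\right) - 113\right) = 4 \left(-113 + X + u\right) = -452 + 4 X + 4 u$)
$\left(\left(\left(\left(24 - 14\right) - 36\right)^{2} + Z{\left(-38,-44 \right)}\right) - 3158\right) - N = \left(\left(\left(\left(24 - 14\right) - 36\right)^{2} + \left(-452 + 4 \left(-44\right) + 4 \left(-38\right)\right)\right) - 3158\right) - 40 = \left(\left(\left(\left(24 - 14\right) - 36\right)^{2} - 780\right) - 3158\right) - 40 = \left(\left(\left(10 - 36\right)^{2} - 780\right) - 3158\right) - 40 = \left(\left(\left(-26\right)^{2} - 780\right) - 3158\right) - 40 = \left(\left(676 - 780\right) - 3158\right) - 40 = \left(-104 - 3158\right) - 40 = -3262 - 40 = -3302$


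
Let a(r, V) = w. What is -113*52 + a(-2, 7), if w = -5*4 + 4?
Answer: -5892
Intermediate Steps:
w = -16 (w = -20 + 4 = -16)
a(r, V) = -16
-113*52 + a(-2, 7) = -113*52 - 16 = -5876 - 16 = -5892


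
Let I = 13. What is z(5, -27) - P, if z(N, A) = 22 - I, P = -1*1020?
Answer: 1029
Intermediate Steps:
P = -1020
z(N, A) = 9 (z(N, A) = 22 - 1*13 = 22 - 13 = 9)
z(5, -27) - P = 9 - 1*(-1020) = 9 + 1020 = 1029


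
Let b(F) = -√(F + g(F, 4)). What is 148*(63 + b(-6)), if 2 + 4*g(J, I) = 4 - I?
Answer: 9324 - 74*I*√26 ≈ 9324.0 - 377.33*I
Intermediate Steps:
g(J, I) = ½ - I/4 (g(J, I) = -½ + (4 - I)/4 = -½ + (1 - I/4) = ½ - I/4)
b(F) = -√(-½ + F) (b(F) = -√(F + (½ - ¼*4)) = -√(F + (½ - 1)) = -√(F - ½) = -√(-½ + F))
148*(63 + b(-6)) = 148*(63 - √(-2 + 4*(-6))/2) = 148*(63 - √(-2 - 24)/2) = 148*(63 - I*√26/2) = 9324 - 74*I*√26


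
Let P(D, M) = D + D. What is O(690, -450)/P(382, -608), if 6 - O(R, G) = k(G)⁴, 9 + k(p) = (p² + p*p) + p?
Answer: -26782442100592358503755/764 ≈ -3.5056e+19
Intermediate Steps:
P(D, M) = 2*D
k(p) = -9 + p + 2*p² (k(p) = -9 + ((p² + p*p) + p) = -9 + ((p² + p²) + p) = -9 + (2*p² + p) = -9 + (p + 2*p²) = -9 + p + 2*p²)
O(R, G) = 6 - (-9 + G + 2*G²)⁴
O(690, -450)/P(382, -608) = (6 - (-9 - 450 + 2*(-450)²)⁴)/((2*382)) = (6 - (-9 - 450 + 2*202500)⁴)/764 = (6 - (-9 - 450 + 405000)⁴)*(1/764) = (6 - 1*404541⁴)*(1/764) = (6 - 1*26782442100592358503761)*(1/764) = (6 - 26782442100592358503761)*(1/764) = -26782442100592358503755*1/764 = -26782442100592358503755/764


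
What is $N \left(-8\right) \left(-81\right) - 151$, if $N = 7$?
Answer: $4385$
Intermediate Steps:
$N \left(-8\right) \left(-81\right) - 151 = 7 \left(-8\right) \left(-81\right) - 151 = \left(-56\right) \left(-81\right) - 151 = 4536 - 151 = 4385$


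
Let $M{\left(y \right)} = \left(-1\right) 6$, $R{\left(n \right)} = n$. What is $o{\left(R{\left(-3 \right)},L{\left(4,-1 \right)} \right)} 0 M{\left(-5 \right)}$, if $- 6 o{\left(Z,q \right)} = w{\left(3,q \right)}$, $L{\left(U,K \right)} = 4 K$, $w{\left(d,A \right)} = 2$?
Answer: $0$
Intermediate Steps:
$M{\left(y \right)} = -6$
$o{\left(Z,q \right)} = - \frac{1}{3}$ ($o{\left(Z,q \right)} = \left(- \frac{1}{6}\right) 2 = - \frac{1}{3}$)
$o{\left(R{\left(-3 \right)},L{\left(4,-1 \right)} \right)} 0 M{\left(-5 \right)} = \left(- \frac{1}{3}\right) 0 \left(-6\right) = 0 \left(-6\right) = 0$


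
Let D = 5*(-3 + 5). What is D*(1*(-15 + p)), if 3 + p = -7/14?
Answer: -185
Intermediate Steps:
p = -7/2 (p = -3 - 7/14 = -3 - 7*1/14 = -3 - ½ = -7/2 ≈ -3.5000)
D = 10 (D = 5*2 = 10)
D*(1*(-15 + p)) = 10*(1*(-15 - 7/2)) = 10*(1*(-37/2)) = 10*(-37/2) = -185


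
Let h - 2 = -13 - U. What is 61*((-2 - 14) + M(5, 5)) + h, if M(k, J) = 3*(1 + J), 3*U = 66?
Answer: 89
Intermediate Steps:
U = 22 (U = (⅓)*66 = 22)
M(k, J) = 3 + 3*J
h = -33 (h = 2 + (-13 - 1*22) = 2 + (-13 - 22) = 2 - 35 = -33)
61*((-2 - 14) + M(5, 5)) + h = 61*((-2 - 14) + (3 + 3*5)) - 33 = 61*(-16 + (3 + 15)) - 33 = 61*(-16 + 18) - 33 = 61*2 - 33 = 122 - 33 = 89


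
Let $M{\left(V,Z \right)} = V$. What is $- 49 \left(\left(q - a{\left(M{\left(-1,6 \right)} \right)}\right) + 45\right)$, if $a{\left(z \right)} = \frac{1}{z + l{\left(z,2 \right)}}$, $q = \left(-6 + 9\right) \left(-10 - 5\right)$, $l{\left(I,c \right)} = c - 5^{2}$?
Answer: $- \frac{49}{24} \approx -2.0417$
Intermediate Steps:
$l{\left(I,c \right)} = -25 + c$ ($l{\left(I,c \right)} = c - 25 = -25 + c$)
$q = -45$ ($q = 3 \left(-15\right) = -45$)
$a{\left(z \right)} = \frac{1}{-23 + z}$ ($a{\left(z \right)} = \frac{1}{z + \left(-25 + 2\right)} = \frac{1}{z - 23} = \frac{1}{-23 + z}$)
$- 49 \left(\left(q - a{\left(M{\left(-1,6 \right)} \right)}\right) + 45\right) = - 49 \left(\left(-45 - \frac{1}{-23 - 1}\right) + 45\right) = - 49 \left(\left(-45 - \frac{1}{-24}\right) + 45\right) = - 49 \left(\left(-45 - - \frac{1}{24}\right) + 45\right) = - 49 \left(\left(-45 + \frac{1}{24}\right) + 45\right) = - 49 \left(- \frac{1079}{24} + 45\right) = \left(-49\right) \frac{1}{24} = - \frac{49}{24}$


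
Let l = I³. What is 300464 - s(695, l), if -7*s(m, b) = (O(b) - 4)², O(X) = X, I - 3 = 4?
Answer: 2218169/7 ≈ 3.1688e+5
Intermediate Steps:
I = 7 (I = 3 + 4 = 7)
l = 343 (l = 7³ = 343)
s(m, b) = -(-4 + b)²/7 (s(m, b) = -(b - 4)²/7 = -(-4 + b)²/7)
300464 - s(695, l) = 300464 - (-1)*(-4 + 343)²/7 = 300464 - (-1)*339²/7 = 300464 - (-1)*114921/7 = 300464 - 1*(-114921/7) = 300464 + 114921/7 = 2218169/7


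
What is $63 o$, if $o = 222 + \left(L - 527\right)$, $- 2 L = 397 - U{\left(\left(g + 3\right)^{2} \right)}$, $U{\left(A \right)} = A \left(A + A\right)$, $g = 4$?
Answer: $\frac{239085}{2} \approx 1.1954 \cdot 10^{5}$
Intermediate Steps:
$U{\left(A \right)} = 2 A^{2}$ ($U{\left(A \right)} = A 2 A = 2 A^{2}$)
$L = \frac{4405}{2}$ ($L = - \frac{397 - 2 \left(\left(4 + 3\right)^{2}\right)^{2}}{2} = - \frac{397 - 2 \left(7^{2}\right)^{2}}{2} = - \frac{397 - 2 \cdot 49^{2}}{2} = - \frac{397 - 2 \cdot 2401}{2} = - \frac{397 - 4802}{2} = \left(- \frac{1}{2}\right) \left(-4405\right) = \frac{4405}{2} \approx 2202.5$)
$o = \frac{3795}{2}$ ($o = 222 + \left(\frac{4405}{2} - 527\right) = 222 + \frac{3351}{2} = \frac{3795}{2} \approx 1897.5$)
$63 o = 63 \cdot \frac{3795}{2} = \frac{239085}{2}$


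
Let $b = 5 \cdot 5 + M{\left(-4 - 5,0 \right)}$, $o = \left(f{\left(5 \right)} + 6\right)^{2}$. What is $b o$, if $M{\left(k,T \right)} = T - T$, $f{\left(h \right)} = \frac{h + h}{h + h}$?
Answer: $1225$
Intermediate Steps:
$f{\left(h \right)} = 1$ ($f{\left(h \right)} = \frac{2 h}{2 h} = 2 h \frac{1}{2 h} = 1$)
$o = 49$ ($o = \left(1 + 6\right)^{2} = 7^{2} = 49$)
$M{\left(k,T \right)} = 0$
$b = 25$ ($b = 5 \cdot 5 + 0 = 25 + 0 = 25$)
$b o = 25 \cdot 49 = 1225$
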